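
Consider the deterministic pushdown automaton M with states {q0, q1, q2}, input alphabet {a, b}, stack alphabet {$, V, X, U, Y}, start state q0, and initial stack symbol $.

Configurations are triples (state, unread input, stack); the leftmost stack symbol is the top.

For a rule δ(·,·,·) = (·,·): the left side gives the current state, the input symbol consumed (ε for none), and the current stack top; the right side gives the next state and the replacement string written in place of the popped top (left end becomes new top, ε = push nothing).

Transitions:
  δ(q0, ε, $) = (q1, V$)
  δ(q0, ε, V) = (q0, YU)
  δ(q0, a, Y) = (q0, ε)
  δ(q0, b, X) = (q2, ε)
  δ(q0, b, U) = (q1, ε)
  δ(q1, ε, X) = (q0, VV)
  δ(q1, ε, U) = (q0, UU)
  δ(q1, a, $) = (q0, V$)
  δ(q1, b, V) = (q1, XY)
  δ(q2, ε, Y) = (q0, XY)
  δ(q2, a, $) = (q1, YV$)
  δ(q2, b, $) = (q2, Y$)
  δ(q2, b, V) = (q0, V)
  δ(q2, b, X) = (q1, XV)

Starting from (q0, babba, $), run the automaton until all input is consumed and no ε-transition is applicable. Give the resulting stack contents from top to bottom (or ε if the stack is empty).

UVYY$

(q0, babba, $) ⊢ (q1, babba, V$) ⊢ (q1, abba, XY$) ⊢ (q0, abba, VVY$) ⊢ (q0, abba, YUVY$) ⊢ (q0, bba, UVY$) ⊢ (q1, ba, VY$) ⊢ (q1, a, XYY$) ⊢ (q0, a, VVYY$) ⊢ (q0, a, YUVYY$) ⊢ (q0, ε, UVYY$)
All input consumed in state q0 with stack UVYY$.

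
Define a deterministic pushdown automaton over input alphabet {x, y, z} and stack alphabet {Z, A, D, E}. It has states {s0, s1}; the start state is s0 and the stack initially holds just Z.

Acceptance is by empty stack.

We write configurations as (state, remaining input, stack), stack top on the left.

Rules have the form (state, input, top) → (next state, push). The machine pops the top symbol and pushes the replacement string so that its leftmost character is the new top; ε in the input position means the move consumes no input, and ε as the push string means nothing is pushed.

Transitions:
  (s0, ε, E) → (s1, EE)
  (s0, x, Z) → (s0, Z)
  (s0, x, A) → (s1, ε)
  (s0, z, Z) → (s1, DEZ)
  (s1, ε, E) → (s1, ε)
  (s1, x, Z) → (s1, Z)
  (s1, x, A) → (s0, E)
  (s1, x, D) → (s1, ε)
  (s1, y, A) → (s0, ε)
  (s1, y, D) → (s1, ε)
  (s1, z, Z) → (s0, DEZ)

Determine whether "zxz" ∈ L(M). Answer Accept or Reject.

Reject

(s0, zxz, Z)
  read z, top Z: go to s1, push DEZ → (s1, xz, DEZ)
  read x, top D: go to s1, push ε → (s1, z, EZ)
  ε-move, top E: go to s1, push ε → (s1, z, Z)
  read z, top Z: go to s0, push DEZ → (s0, ε, DEZ)
All input consumed; stack is DEZ, not empty, and no further ε-move applies.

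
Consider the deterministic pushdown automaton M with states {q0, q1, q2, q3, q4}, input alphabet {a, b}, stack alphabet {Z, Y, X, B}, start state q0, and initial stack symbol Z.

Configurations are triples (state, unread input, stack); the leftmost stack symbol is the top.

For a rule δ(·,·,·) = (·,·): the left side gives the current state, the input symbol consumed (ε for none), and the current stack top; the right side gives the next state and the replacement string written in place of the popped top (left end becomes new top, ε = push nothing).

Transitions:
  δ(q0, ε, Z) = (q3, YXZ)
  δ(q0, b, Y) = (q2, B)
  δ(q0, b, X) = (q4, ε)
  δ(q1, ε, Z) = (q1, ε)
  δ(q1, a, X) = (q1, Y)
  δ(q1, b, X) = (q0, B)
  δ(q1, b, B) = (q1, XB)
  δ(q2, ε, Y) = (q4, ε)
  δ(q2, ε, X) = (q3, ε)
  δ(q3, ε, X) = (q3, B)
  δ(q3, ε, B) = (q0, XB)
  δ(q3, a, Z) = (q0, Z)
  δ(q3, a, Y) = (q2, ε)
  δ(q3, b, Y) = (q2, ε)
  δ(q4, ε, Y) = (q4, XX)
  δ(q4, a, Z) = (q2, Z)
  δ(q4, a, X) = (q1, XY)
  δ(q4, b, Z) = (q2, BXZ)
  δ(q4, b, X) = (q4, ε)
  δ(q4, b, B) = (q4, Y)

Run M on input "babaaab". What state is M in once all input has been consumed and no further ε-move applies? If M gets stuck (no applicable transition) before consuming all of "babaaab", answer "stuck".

(q0, babaaab, Z)
  ε-move, top Z: go to q3, push YXZ → (q3, babaaab, YXZ)
  read b, top Y: go to q2, push ε → (q2, abaaab, XZ)
  ε-move, top X: go to q3, push ε → (q3, abaaab, Z)
  read a, top Z: go to q0, push Z → (q0, baaab, Z)
  ε-move, top Z: go to q3, push YXZ → (q3, baaab, YXZ)
  read b, top Y: go to q2, push ε → (q2, aaab, XZ)
  ε-move, top X: go to q3, push ε → (q3, aaab, Z)
  read a, top Z: go to q0, push Z → (q0, aab, Z)
  ε-move, top Z: go to q3, push YXZ → (q3, aab, YXZ)
  read a, top Y: go to q2, push ε → (q2, ab, XZ)
  ε-move, top X: go to q3, push ε → (q3, ab, Z)
  read a, top Z: go to q0, push Z → (q0, b, Z)
  ε-move, top Z: go to q3, push YXZ → (q3, b, YXZ)
  read b, top Y: go to q2, push ε → (q2, ε, XZ)
  ε-move, top X: go to q3, push ε → (q3, ε, Z)
All input consumed; M is in state q3.

q3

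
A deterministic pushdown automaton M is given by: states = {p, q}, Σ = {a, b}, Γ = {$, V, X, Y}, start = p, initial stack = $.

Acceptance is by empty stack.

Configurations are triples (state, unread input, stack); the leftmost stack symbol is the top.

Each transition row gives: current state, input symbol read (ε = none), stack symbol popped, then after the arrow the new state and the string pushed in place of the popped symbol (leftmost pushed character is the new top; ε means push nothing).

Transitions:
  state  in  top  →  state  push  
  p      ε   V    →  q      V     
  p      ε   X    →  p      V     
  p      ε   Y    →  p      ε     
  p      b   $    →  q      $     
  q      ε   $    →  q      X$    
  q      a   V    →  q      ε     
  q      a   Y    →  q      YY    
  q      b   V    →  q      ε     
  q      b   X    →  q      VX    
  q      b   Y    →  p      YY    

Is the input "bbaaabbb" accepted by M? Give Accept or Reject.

Reject

(p, bbaaabbb, $)
  read b, top $: go to q, push $ → (q, baaabbb, $)
  ε-move, top $: go to q, push X$ → (q, baaabbb, X$)
  read b, top X: go to q, push VX → (q, aaabbb, VX$)
  read a, top V: go to q, push ε → (q, aabbb, X$)
No transition applies at (q, aabbb, X$); input not fully consumed.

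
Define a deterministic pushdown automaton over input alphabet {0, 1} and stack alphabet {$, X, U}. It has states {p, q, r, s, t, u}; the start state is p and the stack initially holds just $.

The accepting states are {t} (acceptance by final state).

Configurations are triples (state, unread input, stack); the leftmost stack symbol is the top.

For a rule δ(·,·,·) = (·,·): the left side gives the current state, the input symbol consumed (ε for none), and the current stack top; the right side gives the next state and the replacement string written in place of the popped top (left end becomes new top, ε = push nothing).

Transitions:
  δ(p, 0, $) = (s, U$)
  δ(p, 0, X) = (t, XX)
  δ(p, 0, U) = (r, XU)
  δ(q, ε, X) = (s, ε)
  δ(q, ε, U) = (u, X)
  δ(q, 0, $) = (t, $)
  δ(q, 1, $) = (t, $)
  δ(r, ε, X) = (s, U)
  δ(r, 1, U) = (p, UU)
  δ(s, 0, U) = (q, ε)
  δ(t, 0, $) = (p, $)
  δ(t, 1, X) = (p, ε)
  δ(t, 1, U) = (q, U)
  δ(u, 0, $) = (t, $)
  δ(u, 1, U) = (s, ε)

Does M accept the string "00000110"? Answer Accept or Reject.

(p, 00000110, $)
  read 0, top $: go to s, push U$ → (s, 0000110, U$)
  read 0, top U: go to q, push ε → (q, 000110, $)
  read 0, top $: go to t, push $ → (t, 00110, $)
  read 0, top $: go to p, push $ → (p, 0110, $)
  read 0, top $: go to s, push U$ → (s, 110, U$)
No transition applies at (s, 110, U$); input not fully consumed.

Reject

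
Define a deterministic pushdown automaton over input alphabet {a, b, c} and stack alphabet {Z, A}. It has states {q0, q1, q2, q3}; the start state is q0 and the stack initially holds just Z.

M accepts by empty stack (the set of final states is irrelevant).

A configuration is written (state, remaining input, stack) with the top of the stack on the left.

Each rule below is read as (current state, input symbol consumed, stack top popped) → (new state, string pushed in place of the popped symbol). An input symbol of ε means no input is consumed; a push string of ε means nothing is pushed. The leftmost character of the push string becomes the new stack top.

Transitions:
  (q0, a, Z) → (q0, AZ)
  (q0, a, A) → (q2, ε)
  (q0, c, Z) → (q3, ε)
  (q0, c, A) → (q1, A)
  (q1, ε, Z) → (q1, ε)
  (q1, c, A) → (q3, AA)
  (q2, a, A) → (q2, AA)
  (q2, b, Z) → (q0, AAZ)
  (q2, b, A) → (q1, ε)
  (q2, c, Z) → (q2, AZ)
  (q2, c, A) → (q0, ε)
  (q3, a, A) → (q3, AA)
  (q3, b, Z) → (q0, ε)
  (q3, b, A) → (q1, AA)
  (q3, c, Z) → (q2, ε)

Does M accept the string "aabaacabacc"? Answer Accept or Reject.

Accept

(q0, aabaacabacc, Z)
  read a, top Z: go to q0, push AZ → (q0, abaacabacc, AZ)
  read a, top A: go to q2, push ε → (q2, baacabacc, Z)
  read b, top Z: go to q0, push AAZ → (q0, aacabacc, AAZ)
  read a, top A: go to q2, push ε → (q2, acabacc, AZ)
  read a, top A: go to q2, push AA → (q2, cabacc, AAZ)
  read c, top A: go to q0, push ε → (q0, abacc, AZ)
  read a, top A: go to q2, push ε → (q2, bacc, Z)
  read b, top Z: go to q0, push AAZ → (q0, acc, AAZ)
  read a, top A: go to q2, push ε → (q2, cc, AZ)
  read c, top A: go to q0, push ε → (q0, c, Z)
  read c, top Z: go to q3, push ε → (q3, ε, ε)
All input consumed and the stack is empty.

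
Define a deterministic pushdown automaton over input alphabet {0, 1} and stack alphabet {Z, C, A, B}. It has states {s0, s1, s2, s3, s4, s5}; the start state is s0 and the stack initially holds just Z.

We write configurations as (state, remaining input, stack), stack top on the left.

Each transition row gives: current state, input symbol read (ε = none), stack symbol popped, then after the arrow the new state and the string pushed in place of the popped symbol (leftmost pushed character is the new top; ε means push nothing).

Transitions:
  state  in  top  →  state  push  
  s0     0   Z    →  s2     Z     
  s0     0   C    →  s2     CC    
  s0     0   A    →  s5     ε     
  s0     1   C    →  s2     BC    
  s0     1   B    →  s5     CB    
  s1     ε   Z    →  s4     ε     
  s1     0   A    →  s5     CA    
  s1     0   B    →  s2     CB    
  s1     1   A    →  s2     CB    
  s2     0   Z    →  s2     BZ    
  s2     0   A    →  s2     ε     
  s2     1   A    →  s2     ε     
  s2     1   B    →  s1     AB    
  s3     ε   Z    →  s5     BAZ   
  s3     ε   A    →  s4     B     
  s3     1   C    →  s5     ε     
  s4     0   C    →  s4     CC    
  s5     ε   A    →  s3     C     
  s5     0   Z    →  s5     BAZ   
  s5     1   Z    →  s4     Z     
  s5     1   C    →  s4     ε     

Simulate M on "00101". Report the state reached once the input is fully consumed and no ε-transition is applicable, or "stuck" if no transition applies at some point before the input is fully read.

s4

(s0, 00101, Z)
  read 0, top Z: go to s2, push Z → (s2, 0101, Z)
  read 0, top Z: go to s2, push BZ → (s2, 101, BZ)
  read 1, top B: go to s1, push AB → (s1, 01, ABZ)
  read 0, top A: go to s5, push CA → (s5, 1, CABZ)
  read 1, top C: go to s4, push ε → (s4, ε, ABZ)
All input consumed; M is in state s4.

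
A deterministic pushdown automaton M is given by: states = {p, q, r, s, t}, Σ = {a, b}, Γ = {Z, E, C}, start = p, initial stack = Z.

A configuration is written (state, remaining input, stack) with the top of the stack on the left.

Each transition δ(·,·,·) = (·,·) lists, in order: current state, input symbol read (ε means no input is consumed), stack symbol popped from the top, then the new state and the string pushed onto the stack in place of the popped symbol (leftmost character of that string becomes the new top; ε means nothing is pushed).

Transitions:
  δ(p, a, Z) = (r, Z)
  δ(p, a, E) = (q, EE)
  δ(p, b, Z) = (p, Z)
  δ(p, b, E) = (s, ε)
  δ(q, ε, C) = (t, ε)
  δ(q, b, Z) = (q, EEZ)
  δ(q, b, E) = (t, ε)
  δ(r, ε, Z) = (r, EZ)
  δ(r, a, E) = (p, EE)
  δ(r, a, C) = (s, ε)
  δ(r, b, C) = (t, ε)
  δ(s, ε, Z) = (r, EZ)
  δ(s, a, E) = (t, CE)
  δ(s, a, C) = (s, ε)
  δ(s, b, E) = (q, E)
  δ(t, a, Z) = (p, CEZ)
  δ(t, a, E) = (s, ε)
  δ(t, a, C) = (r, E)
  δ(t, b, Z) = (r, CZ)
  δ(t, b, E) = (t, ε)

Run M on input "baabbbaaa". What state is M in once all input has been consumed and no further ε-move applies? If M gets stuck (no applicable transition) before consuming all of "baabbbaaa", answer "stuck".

(p, baabbbaaa, Z)
  read b, top Z: go to p, push Z → (p, aabbbaaa, Z)
  read a, top Z: go to r, push Z → (r, abbbaaa, Z)
  ε-move, top Z: go to r, push EZ → (r, abbbaaa, EZ)
  read a, top E: go to p, push EE → (p, bbbaaa, EEZ)
  read b, top E: go to s, push ε → (s, bbaaa, EZ)
  read b, top E: go to q, push E → (q, baaa, EZ)
  read b, top E: go to t, push ε → (t, aaa, Z)
  read a, top Z: go to p, push CEZ → (p, aa, CEZ)
No transition for (p, a, top C); M blocks with input aa remaining.

stuck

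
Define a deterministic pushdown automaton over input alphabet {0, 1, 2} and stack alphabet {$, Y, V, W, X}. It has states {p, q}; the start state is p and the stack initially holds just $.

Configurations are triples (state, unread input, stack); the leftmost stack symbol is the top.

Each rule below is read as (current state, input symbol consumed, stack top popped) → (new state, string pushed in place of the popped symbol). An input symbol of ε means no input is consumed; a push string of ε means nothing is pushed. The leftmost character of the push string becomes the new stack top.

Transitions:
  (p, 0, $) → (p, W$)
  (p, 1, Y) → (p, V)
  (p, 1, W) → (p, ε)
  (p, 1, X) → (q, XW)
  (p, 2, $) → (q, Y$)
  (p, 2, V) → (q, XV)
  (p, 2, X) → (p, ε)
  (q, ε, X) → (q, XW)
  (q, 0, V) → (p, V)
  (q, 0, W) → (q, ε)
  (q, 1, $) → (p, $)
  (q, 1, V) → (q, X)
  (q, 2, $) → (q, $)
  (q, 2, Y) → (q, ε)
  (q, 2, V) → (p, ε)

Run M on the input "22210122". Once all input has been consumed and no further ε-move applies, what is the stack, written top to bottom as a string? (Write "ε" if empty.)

$

(p, 22210122, $) ⊢ (q, 2210122, Y$) ⊢ (q, 210122, $) ⊢ (q, 10122, $) ⊢ (p, 0122, $) ⊢ (p, 122, W$) ⊢ (p, 22, $) ⊢ (q, 2, Y$) ⊢ (q, ε, $)
All input consumed in state q with stack $.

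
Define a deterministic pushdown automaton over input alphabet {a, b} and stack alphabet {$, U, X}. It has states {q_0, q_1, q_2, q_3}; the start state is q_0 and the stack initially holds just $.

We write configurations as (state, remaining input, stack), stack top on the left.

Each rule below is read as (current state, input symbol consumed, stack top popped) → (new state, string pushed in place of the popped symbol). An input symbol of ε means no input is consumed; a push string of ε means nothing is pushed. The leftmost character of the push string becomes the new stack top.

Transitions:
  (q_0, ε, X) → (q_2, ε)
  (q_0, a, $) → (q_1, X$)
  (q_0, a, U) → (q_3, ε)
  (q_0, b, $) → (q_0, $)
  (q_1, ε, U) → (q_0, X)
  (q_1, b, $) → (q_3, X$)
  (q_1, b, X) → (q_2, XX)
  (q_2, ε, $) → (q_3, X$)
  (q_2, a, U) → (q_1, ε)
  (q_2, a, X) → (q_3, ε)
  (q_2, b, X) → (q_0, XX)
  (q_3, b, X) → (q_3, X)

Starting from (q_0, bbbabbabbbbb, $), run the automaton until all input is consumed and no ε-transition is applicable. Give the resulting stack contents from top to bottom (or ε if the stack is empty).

X$

(q_0, bbbabbabbbbb, $)
  read b, top $: go to q_0, push $ → (q_0, bbabbabbbbb, $)
  read b, top $: go to q_0, push $ → (q_0, babbabbbbb, $)
  read b, top $: go to q_0, push $ → (q_0, abbabbbbb, $)
  read a, top $: go to q_1, push X$ → (q_1, bbabbbbb, X$)
  read b, top X: go to q_2, push XX → (q_2, babbbbb, XX$)
  read b, top X: go to q_0, push XX → (q_0, abbbbb, XXX$)
  ε-move, top X: go to q_2, push ε → (q_2, abbbbb, XX$)
  read a, top X: go to q_3, push ε → (q_3, bbbbb, X$)
  read b, top X: go to q_3, push X → (q_3, bbbb, X$)
  read b, top X: go to q_3, push X → (q_3, bbb, X$)
  read b, top X: go to q_3, push X → (q_3, bb, X$)
  read b, top X: go to q_3, push X → (q_3, b, X$)
  read b, top X: go to q_3, push X → (q_3, ε, X$)
All input consumed in state q_3 with stack X$.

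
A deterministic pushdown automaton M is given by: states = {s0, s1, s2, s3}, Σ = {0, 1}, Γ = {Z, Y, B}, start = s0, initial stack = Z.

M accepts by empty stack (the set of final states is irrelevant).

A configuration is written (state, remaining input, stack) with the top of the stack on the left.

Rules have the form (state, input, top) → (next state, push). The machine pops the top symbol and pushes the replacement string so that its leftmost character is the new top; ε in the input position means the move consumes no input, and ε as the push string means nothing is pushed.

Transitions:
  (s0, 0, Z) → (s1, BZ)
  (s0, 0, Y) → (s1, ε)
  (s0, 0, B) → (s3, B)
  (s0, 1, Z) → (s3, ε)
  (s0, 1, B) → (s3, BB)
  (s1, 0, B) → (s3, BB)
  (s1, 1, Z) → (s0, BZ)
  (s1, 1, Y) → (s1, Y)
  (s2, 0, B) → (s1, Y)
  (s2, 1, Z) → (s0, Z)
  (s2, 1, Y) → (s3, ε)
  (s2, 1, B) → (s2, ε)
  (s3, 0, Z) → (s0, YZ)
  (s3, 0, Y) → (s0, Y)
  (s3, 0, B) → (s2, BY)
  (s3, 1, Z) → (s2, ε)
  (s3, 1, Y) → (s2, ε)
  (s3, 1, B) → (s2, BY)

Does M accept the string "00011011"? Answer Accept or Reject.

(s0, 00011011, Z) ⊢ (s1, 0011011, BZ) ⊢ (s3, 011011, BBZ) ⊢ (s2, 11011, BYBZ) ⊢ (s2, 1011, YBZ) ⊢ (s3, 011, BZ) ⊢ (s2, 11, BYZ) ⊢ (s2, 1, YZ) ⊢ (s3, ε, Z)
All input consumed; stack is Z, not empty, and no further ε-move applies.

Reject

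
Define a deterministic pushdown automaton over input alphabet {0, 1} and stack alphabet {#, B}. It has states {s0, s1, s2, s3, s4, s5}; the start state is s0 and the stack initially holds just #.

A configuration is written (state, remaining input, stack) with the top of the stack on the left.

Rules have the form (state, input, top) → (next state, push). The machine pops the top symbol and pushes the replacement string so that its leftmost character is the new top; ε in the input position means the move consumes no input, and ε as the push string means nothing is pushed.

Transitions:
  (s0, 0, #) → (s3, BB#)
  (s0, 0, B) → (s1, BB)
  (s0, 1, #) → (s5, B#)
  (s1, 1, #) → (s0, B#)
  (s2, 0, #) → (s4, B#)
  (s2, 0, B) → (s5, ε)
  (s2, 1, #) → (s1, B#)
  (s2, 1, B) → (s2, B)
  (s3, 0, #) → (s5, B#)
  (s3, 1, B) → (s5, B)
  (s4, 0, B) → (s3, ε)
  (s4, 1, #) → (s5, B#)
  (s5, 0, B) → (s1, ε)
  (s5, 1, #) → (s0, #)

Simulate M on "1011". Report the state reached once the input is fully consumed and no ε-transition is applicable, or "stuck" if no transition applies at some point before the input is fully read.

stuck

(s0, 1011, #)
  read 1, top #: go to s5, push B# → (s5, 011, B#)
  read 0, top B: go to s1, push ε → (s1, 11, #)
  read 1, top #: go to s0, push B# → (s0, 1, B#)
No transition for (s0, 1, top B); M blocks with input 1 remaining.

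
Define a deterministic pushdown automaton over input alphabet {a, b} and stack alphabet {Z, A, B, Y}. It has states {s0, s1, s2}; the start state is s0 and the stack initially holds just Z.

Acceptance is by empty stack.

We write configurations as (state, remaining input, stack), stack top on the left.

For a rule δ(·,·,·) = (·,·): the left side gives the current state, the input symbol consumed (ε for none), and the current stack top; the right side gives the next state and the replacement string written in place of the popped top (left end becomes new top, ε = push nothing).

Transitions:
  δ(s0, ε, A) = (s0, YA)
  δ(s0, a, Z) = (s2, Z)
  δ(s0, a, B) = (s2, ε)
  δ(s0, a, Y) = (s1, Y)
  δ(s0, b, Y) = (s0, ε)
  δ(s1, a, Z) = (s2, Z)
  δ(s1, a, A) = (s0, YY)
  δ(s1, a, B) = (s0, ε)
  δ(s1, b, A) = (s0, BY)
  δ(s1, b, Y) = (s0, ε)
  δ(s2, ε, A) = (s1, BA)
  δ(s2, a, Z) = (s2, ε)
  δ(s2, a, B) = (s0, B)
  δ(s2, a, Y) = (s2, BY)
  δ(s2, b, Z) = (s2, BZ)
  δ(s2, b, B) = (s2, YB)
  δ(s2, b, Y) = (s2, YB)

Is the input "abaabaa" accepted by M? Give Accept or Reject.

(s0, abaabaa, Z)
  read a, top Z: go to s2, push Z → (s2, baabaa, Z)
  read b, top Z: go to s2, push BZ → (s2, aabaa, BZ)
  read a, top B: go to s0, push B → (s0, abaa, BZ)
  read a, top B: go to s2, push ε → (s2, baa, Z)
  read b, top Z: go to s2, push BZ → (s2, aa, BZ)
  read a, top B: go to s0, push B → (s0, a, BZ)
  read a, top B: go to s2, push ε → (s2, ε, Z)
All input consumed; stack is Z, not empty, and no further ε-move applies.

Reject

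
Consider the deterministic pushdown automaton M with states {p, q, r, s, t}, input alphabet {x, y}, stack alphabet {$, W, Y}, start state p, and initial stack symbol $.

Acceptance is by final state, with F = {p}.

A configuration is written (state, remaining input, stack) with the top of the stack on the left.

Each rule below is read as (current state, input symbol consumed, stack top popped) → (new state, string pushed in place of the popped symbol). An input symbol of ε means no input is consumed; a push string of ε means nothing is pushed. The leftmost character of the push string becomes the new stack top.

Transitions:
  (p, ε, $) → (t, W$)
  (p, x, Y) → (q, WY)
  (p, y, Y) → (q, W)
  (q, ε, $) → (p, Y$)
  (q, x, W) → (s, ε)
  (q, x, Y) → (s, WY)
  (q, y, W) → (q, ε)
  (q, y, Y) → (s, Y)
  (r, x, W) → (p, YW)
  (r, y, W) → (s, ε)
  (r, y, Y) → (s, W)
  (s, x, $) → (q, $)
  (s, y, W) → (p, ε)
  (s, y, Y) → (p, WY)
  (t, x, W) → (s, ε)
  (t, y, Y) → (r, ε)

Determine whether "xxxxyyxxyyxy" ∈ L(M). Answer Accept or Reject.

Reject

(p, xxxxyyxxyyxy, $)
  ε-move, top $: go to t, push W$ → (t, xxxxyyxxyyxy, W$)
  read x, top W: go to s, push ε → (s, xxxyyxxyyxy, $)
  read x, top $: go to q, push $ → (q, xxyyxxyyxy, $)
  ε-move, top $: go to p, push Y$ → (p, xxyyxxyyxy, Y$)
  read x, top Y: go to q, push WY → (q, xyyxxyyxy, WY$)
  read x, top W: go to s, push ε → (s, yyxxyyxy, Y$)
  read y, top Y: go to p, push WY → (p, yxxyyxy, WY$)
No transition applies at (p, yxxyyxy, WY$); input not fully consumed.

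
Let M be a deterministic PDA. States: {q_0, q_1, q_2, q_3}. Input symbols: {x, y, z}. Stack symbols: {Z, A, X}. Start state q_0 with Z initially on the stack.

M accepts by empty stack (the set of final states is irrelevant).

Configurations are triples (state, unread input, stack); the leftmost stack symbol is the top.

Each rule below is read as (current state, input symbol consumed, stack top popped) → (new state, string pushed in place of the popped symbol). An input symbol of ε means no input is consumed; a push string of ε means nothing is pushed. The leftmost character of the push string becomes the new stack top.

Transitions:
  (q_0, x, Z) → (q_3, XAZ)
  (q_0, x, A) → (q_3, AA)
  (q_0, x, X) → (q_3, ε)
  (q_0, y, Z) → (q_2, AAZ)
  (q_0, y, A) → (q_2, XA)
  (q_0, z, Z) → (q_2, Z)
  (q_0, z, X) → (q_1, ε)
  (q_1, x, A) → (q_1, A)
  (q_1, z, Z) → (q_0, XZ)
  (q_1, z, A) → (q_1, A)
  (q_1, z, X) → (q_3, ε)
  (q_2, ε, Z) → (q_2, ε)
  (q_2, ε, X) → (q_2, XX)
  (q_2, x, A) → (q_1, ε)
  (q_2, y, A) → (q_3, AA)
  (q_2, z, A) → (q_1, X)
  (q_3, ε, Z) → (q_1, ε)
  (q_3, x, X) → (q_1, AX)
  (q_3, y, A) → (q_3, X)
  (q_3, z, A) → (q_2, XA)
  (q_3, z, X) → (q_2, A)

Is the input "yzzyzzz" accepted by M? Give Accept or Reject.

(q_0, yzzyzzz, Z)
  read y, top Z: go to q_2, push AAZ → (q_2, zzyzzz, AAZ)
  read z, top A: go to q_1, push X → (q_1, zyzzz, XAZ)
  read z, top X: go to q_3, push ε → (q_3, yzzz, AZ)
  read y, top A: go to q_3, push X → (q_3, zzz, XZ)
  read z, top X: go to q_2, push A → (q_2, zz, AZ)
  read z, top A: go to q_1, push X → (q_1, z, XZ)
  read z, top X: go to q_3, push ε → (q_3, ε, Z)
  ε-move, top Z: go to q_1, push ε → (q_1, ε, ε)
All input consumed and the stack is empty.

Accept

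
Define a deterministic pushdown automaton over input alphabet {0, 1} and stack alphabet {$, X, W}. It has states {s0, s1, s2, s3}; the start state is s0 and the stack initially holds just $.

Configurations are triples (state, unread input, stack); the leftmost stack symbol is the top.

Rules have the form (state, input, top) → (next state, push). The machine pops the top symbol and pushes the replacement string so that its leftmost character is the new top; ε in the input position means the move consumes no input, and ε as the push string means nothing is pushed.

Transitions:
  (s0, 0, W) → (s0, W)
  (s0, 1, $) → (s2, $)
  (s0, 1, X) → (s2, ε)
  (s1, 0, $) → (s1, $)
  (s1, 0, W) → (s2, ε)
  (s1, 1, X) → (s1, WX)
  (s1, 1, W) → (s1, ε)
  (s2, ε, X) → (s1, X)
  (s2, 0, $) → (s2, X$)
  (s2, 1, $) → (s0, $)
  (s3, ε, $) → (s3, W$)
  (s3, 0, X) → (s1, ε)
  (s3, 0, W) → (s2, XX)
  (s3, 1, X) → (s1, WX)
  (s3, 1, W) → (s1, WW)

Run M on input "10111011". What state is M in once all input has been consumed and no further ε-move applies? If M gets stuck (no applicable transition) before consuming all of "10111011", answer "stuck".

(s0, 10111011, $)
  read 1, top $: go to s2, push $ → (s2, 0111011, $)
  read 0, top $: go to s2, push X$ → (s2, 111011, X$)
  ε-move, top X: go to s1, push X → (s1, 111011, X$)
  read 1, top X: go to s1, push WX → (s1, 11011, WX$)
  read 1, top W: go to s1, push ε → (s1, 1011, X$)
  read 1, top X: go to s1, push WX → (s1, 011, WX$)
  read 0, top W: go to s2, push ε → (s2, 11, X$)
  ε-move, top X: go to s1, push X → (s1, 11, X$)
  read 1, top X: go to s1, push WX → (s1, 1, WX$)
  read 1, top W: go to s1, push ε → (s1, ε, X$)
All input consumed; M is in state s1.

s1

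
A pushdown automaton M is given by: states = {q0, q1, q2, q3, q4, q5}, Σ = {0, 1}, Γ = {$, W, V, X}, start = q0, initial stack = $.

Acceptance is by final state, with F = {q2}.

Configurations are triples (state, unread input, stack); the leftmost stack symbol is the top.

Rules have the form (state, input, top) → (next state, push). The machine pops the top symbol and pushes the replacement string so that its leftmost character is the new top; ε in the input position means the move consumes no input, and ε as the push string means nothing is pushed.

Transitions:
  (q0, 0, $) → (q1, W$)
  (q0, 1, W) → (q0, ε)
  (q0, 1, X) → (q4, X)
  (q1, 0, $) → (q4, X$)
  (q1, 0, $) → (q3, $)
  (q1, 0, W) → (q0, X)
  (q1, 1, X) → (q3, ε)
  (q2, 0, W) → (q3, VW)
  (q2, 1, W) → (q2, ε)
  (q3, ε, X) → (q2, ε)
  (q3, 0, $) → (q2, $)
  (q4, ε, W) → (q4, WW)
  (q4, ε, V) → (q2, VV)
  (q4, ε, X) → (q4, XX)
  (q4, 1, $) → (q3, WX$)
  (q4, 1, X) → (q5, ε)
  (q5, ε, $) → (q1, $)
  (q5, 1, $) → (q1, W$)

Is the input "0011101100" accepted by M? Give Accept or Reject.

Accept

One accepting computation: (q0, 0011101100, $) ⊢ (q1, 011101100, W$) ⊢ (q0, 11101100, X$) ⊢ (q4, 1101100, X$) ⊢ (q5, 101100, $) ⊢ (q1, 01100, W$) ⊢ (q0, 1100, X$) ⊢ (q4, 100, X$) ⊢ (q5, 00, $) ⊢ (q1, 00, $) ⊢ (q3, 0, $) ⊢ (q2, ε, $)
All input consumed and state q2 ∈ F.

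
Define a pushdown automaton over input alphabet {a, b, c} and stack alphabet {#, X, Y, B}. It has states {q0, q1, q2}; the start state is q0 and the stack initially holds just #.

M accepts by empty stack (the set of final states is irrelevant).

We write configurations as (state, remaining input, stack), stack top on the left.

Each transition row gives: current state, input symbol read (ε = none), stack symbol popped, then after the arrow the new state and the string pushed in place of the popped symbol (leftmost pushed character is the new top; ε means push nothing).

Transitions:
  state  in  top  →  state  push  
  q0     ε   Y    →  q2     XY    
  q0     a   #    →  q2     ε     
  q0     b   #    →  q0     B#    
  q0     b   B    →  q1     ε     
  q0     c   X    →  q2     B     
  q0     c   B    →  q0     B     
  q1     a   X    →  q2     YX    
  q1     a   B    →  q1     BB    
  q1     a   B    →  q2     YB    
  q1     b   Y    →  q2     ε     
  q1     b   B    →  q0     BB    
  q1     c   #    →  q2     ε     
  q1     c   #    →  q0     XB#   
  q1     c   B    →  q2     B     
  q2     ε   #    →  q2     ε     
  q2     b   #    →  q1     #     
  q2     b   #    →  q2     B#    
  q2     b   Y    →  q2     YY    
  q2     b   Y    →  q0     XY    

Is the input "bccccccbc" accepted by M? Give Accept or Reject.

Accept

One accepting computation: (q0, bccccccbc, #) ⊢ (q0, ccccccbc, B#) ⊢ (q0, cccccbc, B#) ⊢ (q0, ccccbc, B#) ⊢ (q0, cccbc, B#) ⊢ (q0, ccbc, B#) ⊢ (q0, cbc, B#) ⊢ (q0, bc, B#) ⊢ (q1, c, #) ⊢ (q2, ε, ε)
All input consumed and the stack is empty.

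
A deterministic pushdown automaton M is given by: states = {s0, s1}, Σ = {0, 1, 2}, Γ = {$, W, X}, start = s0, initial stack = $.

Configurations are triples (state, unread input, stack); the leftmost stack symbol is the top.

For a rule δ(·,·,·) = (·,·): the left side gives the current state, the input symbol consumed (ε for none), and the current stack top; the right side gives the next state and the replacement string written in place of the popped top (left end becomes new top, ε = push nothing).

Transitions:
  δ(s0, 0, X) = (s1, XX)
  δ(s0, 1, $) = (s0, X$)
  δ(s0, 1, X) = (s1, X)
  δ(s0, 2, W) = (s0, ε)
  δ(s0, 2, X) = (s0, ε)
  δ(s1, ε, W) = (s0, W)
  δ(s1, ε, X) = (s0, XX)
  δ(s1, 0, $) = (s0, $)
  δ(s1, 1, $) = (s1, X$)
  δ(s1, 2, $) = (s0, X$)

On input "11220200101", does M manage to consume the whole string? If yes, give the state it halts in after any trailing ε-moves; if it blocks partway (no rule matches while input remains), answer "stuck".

stuck

(s0, 11220200101, $)
  read 1, top $: go to s0, push X$ → (s0, 1220200101, X$)
  read 1, top X: go to s1, push X → (s1, 220200101, X$)
  ε-move, top X: go to s0, push XX → (s0, 220200101, XX$)
  read 2, top X: go to s0, push ε → (s0, 20200101, X$)
  read 2, top X: go to s0, push ε → (s0, 0200101, $)
No transition for (s0, 0, top $); M blocks with input 0200101 remaining.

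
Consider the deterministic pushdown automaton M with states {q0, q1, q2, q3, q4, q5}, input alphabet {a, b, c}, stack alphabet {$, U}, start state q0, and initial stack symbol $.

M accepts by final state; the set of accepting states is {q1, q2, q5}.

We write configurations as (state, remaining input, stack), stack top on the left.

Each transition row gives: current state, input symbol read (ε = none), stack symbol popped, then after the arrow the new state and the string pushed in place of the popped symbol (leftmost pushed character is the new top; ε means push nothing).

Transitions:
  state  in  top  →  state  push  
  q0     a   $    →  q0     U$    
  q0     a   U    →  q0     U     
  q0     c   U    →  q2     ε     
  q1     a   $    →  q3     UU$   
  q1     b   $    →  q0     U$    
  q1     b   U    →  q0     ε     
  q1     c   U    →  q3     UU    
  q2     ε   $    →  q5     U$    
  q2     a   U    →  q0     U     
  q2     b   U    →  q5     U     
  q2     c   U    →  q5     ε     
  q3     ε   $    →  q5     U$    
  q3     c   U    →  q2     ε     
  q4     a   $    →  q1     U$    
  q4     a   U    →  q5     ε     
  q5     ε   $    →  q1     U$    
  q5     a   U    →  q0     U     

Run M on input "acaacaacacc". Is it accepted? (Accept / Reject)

(q0, acaacaacacc, $) ⊢ (q0, caacaacacc, U$) ⊢ (q2, aacaacacc, $) ⊢ (q5, aacaacacc, U$) ⊢ (q0, acaacacc, U$) ⊢ (q0, caacacc, U$) ⊢ (q2, aacacc, $) ⊢ (q5, aacacc, U$) ⊢ (q0, acacc, U$) ⊢ (q0, cacc, U$) ⊢ (q2, acc, $) ⊢ (q5, acc, U$) ⊢ (q0, cc, U$) ⊢ (q2, c, $) ⊢ (q5, c, U$)
No transition applies at (q5, c, U$); input not fully consumed.

Reject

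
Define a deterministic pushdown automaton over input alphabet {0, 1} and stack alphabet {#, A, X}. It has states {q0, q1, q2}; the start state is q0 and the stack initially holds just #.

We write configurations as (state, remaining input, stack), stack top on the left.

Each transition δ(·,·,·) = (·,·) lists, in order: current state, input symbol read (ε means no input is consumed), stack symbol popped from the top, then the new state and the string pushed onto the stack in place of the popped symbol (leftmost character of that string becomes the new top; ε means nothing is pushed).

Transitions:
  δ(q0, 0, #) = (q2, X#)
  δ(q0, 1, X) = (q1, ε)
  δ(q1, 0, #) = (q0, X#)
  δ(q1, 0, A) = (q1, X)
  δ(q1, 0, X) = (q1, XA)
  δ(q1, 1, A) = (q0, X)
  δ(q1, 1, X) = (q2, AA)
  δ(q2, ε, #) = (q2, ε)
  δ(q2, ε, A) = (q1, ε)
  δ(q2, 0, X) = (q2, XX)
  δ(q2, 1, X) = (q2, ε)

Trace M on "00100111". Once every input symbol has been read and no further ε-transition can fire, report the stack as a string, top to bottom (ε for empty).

ε

(q0, 00100111, #)
  read 0, top #: go to q2, push X# → (q2, 0100111, X#)
  read 0, top X: go to q2, push XX → (q2, 100111, XX#)
  read 1, top X: go to q2, push ε → (q2, 00111, X#)
  read 0, top X: go to q2, push XX → (q2, 0111, XX#)
  read 0, top X: go to q2, push XX → (q2, 111, XXX#)
  read 1, top X: go to q2, push ε → (q2, 11, XX#)
  read 1, top X: go to q2, push ε → (q2, 1, X#)
  read 1, top X: go to q2, push ε → (q2, ε, #)
  ε-move, top #: go to q2, push ε → (q2, ε, ε)
All input consumed in state q2 with stack ε.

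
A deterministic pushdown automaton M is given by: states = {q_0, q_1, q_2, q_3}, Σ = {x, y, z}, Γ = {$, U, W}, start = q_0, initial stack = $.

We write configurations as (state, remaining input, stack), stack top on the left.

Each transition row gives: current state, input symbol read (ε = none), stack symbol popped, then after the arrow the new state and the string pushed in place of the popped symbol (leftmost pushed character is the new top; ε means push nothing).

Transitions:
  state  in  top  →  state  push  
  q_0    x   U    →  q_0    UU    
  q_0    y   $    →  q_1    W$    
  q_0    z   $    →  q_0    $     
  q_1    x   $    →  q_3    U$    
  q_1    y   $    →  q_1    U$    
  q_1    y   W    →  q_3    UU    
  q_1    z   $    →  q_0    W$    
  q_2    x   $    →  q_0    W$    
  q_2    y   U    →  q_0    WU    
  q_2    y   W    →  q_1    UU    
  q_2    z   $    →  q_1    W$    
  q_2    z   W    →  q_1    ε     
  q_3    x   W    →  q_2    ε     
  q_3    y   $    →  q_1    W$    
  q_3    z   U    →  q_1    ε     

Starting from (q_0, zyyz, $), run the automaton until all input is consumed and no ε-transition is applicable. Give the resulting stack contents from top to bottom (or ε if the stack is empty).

U$

(q_0, zyyz, $)
  read z, top $: go to q_0, push $ → (q_0, yyz, $)
  read y, top $: go to q_1, push W$ → (q_1, yz, W$)
  read y, top W: go to q_3, push UU → (q_3, z, UU$)
  read z, top U: go to q_1, push ε → (q_1, ε, U$)
All input consumed in state q_1 with stack U$.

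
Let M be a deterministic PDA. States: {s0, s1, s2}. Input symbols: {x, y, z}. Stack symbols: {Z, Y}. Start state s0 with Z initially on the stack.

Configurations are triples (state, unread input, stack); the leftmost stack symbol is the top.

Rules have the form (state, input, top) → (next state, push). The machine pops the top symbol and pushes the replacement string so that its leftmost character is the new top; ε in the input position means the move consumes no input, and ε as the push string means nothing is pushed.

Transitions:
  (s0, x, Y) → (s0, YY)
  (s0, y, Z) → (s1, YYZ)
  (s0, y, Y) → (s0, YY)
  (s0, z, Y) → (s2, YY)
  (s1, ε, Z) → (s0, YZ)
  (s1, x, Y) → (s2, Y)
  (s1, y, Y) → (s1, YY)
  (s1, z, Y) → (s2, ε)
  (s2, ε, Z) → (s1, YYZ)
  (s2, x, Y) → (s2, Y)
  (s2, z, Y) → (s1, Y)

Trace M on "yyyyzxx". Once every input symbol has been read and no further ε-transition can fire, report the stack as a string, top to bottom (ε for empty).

YYYYZ

(s0, yyyyzxx, Z)
  read y, top Z: go to s1, push YYZ → (s1, yyyzxx, YYZ)
  read y, top Y: go to s1, push YY → (s1, yyzxx, YYYZ)
  read y, top Y: go to s1, push YY → (s1, yzxx, YYYYZ)
  read y, top Y: go to s1, push YY → (s1, zxx, YYYYYZ)
  read z, top Y: go to s2, push ε → (s2, xx, YYYYZ)
  read x, top Y: go to s2, push Y → (s2, x, YYYYZ)
  read x, top Y: go to s2, push Y → (s2, ε, YYYYZ)
All input consumed in state s2 with stack YYYYZ.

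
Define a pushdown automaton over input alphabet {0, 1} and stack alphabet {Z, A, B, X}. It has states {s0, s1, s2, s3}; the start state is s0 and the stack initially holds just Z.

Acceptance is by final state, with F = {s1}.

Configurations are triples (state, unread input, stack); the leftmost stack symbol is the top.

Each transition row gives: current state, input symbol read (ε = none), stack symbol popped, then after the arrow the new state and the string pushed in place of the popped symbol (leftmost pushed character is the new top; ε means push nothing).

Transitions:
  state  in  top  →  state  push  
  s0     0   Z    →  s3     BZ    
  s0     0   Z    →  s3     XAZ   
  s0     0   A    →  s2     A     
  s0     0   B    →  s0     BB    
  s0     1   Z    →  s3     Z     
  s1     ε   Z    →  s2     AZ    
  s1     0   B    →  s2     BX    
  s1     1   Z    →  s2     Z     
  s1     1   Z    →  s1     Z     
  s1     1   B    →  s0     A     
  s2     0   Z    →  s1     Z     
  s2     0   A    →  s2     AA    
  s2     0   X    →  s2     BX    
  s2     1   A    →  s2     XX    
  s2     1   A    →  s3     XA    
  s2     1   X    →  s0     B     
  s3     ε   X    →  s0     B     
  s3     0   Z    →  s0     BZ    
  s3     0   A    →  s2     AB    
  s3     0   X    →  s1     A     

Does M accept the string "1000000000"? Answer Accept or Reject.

Reject

No computation consumes all input and reaches a final state.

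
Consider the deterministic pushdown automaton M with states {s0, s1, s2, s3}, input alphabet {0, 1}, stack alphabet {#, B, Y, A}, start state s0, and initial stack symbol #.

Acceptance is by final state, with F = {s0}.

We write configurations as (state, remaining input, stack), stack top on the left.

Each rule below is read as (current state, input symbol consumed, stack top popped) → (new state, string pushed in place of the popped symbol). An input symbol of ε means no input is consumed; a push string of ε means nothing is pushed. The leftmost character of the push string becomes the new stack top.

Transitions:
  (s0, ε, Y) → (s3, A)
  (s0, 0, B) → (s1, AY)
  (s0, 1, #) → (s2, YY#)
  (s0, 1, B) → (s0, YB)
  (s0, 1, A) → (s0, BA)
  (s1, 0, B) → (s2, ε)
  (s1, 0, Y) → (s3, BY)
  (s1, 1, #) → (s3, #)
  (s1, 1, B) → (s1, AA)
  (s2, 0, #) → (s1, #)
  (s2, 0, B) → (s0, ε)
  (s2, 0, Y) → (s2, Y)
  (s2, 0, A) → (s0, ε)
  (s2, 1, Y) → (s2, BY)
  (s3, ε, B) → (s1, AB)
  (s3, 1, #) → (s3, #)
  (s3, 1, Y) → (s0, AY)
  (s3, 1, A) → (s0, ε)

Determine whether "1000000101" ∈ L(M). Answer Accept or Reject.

(s0, 1000000101, #) ⊢ (s2, 000000101, YY#) ⊢ (s2, 00000101, YY#) ⊢ (s2, 0000101, YY#) ⊢ (s2, 000101, YY#) ⊢ (s2, 00101, YY#) ⊢ (s2, 0101, YY#) ⊢ (s2, 101, YY#) ⊢ (s2, 01, BYY#) ⊢ (s0, 1, YY#) ⊢ (s3, 1, AY#) ⊢ (s0, ε, Y#)
All input consumed; state s0 ∈ F.

Accept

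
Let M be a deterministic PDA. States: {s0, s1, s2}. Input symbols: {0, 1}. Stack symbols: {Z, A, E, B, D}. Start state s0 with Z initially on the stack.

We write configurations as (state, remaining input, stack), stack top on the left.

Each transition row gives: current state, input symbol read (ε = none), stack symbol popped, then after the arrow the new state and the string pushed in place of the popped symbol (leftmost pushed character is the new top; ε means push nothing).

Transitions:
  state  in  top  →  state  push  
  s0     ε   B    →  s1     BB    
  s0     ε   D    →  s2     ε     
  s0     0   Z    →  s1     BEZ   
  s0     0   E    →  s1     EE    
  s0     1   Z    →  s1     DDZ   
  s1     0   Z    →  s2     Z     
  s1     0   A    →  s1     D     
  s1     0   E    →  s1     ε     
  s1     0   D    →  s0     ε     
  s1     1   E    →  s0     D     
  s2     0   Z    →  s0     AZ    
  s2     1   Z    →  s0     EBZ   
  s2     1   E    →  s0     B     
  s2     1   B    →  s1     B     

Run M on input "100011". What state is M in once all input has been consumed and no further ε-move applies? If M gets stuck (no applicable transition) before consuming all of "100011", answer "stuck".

stuck

(s0, 100011, Z)
  read 1, top Z: go to s1, push DDZ → (s1, 00011, DDZ)
  read 0, top D: go to s0, push ε → (s0, 0011, DZ)
  ε-move, top D: go to s2, push ε → (s2, 0011, Z)
  read 0, top Z: go to s0, push AZ → (s0, 011, AZ)
No transition for (s0, 0, top A); M blocks with input 011 remaining.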